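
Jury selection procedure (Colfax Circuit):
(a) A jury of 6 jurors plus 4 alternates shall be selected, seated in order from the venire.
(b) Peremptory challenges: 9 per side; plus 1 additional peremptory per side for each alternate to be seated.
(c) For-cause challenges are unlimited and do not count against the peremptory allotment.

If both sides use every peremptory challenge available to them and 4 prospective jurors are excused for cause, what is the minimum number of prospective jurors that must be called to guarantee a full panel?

40

Seats to fill: 6 + 4 alternates = 10.
Peremptories: 9 + 1×4 = 13 per side × 2 sides = 26.
For-cause removals: 4.
Minimum venire: 10 + 26 + 4 = 40.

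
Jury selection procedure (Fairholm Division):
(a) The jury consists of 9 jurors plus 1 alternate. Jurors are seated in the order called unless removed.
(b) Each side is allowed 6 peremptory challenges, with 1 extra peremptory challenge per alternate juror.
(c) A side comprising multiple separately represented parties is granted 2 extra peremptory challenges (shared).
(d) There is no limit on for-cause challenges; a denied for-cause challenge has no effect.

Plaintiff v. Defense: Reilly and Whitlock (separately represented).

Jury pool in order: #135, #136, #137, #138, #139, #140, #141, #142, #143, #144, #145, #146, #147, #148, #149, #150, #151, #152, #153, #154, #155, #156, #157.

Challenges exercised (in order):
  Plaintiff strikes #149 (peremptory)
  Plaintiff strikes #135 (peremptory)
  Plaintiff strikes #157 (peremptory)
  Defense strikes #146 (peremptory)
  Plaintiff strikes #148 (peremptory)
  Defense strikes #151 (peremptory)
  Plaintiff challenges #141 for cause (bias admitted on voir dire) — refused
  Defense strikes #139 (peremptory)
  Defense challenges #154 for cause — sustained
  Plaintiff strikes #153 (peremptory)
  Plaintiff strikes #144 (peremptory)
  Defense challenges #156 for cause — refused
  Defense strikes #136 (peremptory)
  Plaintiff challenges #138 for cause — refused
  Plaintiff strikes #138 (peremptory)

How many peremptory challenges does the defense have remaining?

Defense allotment: 6 base + 1 × 1 alternate + 2 multi-party = 9.
Defense peremptories used: #146, #151, #139, #136 — 4 (for-cause on #154, #156 don't count).
Remaining: 9 − 4 = 5.

5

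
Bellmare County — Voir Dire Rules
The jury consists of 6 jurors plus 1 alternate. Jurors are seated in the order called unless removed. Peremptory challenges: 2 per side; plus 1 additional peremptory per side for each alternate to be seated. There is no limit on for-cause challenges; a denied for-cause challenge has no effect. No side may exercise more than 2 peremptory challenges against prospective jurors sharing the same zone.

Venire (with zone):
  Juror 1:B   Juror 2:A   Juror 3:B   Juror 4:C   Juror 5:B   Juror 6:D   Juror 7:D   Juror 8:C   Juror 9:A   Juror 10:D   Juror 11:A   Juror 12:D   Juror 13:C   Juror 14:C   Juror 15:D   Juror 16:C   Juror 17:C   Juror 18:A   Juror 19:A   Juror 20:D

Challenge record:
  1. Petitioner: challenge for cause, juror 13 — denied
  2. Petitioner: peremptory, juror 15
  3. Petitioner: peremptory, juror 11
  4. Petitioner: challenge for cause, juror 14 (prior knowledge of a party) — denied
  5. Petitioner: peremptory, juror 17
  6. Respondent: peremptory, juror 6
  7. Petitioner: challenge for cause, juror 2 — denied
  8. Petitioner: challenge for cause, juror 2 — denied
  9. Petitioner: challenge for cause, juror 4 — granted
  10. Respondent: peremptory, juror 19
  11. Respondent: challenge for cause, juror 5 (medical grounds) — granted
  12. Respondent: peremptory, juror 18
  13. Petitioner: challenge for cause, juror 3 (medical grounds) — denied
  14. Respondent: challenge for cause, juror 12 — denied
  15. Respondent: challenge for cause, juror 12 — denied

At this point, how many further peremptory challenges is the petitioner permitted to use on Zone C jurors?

Petitioner peremptories so far: #15, #11, #17 — 3 of 3 used, 0 left overall.
Against Zone C: #17 — 1 used; per-zone cap 2 leaves 1.
Binding limit: min(0, 1) = 0.

0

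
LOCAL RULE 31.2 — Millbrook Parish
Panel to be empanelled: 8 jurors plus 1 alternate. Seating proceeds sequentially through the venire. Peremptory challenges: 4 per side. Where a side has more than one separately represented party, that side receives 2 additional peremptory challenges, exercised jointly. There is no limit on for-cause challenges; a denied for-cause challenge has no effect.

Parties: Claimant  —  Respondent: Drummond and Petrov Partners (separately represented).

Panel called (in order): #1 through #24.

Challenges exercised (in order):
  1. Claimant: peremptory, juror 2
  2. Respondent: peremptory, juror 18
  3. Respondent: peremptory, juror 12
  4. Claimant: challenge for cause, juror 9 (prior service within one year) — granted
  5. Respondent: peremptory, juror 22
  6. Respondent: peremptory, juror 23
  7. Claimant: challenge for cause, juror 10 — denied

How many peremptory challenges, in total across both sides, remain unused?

5

Claimant allotment: 4. Respondent allotment: 4 base + 2 multi-party = 6.
Claimant peremptories used: #2 — 1 (for-cause on #9, #10 don't count).
Respondent peremptories used: #18, #12, #22, #23 — 4.
Remaining: (4 − 1) + (6 − 4) = 5.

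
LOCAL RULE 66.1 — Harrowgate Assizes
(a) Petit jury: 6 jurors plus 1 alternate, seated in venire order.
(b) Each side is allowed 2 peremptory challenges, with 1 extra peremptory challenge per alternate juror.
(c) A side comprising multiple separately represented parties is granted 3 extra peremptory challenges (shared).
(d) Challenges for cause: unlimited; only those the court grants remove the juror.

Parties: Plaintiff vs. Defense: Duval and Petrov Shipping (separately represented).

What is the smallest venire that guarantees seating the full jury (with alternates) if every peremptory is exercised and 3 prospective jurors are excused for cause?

Seats to fill: 6 + 1 alternates = 7.
Peremptories — Plaintiff: 2 + 1×1 = 3; Defense: 2 + 1×1 + 3 = 6; total 9.
For-cause removals: 3.
Minimum venire: 7 + 9 + 3 = 19.

19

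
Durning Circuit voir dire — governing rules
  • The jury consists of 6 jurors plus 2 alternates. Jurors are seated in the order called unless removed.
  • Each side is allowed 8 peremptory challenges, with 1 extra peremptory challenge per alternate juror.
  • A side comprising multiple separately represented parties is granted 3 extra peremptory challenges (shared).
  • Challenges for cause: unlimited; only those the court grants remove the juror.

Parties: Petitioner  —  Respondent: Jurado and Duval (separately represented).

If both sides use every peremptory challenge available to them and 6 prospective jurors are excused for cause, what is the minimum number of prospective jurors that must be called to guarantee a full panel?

Seats to fill: 6 + 2 alternates = 8.
Peremptories — Petitioner: 8 + 1×2 = 10; Respondent: 8 + 1×2 + 3 = 13; total 23.
For-cause removals: 6.
Minimum venire: 8 + 23 + 6 = 37.

37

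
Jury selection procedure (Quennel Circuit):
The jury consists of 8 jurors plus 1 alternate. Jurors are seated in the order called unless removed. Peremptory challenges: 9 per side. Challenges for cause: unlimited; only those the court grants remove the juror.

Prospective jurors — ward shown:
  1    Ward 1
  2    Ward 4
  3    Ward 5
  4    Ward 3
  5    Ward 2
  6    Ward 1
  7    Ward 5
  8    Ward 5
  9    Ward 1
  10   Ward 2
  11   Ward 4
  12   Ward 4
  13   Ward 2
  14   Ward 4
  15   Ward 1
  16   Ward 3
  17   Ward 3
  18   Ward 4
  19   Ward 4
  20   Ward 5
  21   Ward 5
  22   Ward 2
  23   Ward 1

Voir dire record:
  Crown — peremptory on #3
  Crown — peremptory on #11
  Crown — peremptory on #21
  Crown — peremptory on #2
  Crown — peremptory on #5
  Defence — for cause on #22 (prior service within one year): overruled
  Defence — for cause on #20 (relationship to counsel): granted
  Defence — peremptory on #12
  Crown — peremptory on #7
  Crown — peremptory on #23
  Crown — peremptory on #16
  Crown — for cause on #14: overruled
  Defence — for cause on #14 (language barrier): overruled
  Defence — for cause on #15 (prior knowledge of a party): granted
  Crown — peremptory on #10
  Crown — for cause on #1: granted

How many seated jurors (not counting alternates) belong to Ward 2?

Removed: #1, #2, #3, #5, #7, #10, #11, #12, #15, #16, #20, #21, #23.
Seated jurors 1–8: #4, #6, #8, #9, #13, #14, #17, #18 (alternates #19 not counted).
Of those, in Ward 2: #13 → 1.

1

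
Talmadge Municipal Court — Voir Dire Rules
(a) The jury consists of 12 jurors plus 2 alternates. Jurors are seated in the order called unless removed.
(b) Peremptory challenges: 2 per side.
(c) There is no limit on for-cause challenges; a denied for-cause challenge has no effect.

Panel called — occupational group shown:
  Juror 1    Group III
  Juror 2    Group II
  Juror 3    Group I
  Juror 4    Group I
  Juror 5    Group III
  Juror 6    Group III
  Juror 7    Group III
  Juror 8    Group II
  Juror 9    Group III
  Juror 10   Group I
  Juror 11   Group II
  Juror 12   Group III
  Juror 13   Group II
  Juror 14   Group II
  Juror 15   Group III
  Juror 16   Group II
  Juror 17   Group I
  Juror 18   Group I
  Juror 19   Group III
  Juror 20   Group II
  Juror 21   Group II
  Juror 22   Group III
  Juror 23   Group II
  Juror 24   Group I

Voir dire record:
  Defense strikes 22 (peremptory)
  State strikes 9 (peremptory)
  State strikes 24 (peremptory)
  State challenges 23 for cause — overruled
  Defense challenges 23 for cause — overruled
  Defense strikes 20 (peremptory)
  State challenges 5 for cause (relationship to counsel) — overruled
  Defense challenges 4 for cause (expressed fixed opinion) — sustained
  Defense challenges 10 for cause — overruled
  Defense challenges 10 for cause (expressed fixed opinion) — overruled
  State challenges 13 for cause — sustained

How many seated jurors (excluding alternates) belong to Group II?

Removed: #4, #9, #13, #20, #22, #24.
Seated jurors 1–12: #1, #2, #3, #5, #6, #7, #8, #10, #11, #12, #14, #15 (alternates #16, #17 not counted).
Of those, in Group II: #2, #8, #11, #14 → 4.

4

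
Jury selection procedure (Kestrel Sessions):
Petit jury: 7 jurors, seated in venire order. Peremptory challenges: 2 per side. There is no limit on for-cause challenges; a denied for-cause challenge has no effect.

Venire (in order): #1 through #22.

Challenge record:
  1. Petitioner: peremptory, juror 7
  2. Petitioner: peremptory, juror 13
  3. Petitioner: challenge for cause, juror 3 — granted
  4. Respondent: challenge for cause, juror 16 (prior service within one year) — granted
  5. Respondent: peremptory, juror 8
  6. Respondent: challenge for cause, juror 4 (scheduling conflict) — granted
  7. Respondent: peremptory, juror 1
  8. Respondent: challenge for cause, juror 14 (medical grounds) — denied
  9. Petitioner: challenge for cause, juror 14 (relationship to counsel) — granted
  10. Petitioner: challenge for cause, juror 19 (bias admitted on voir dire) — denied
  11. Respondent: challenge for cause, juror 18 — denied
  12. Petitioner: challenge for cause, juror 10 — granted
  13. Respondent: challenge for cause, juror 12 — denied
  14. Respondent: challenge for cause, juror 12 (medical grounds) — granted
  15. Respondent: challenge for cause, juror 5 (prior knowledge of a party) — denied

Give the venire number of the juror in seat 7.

17

Removed: #1, #3, #4, #7, #8, #10, #12, #13, #14, #16. (#5, #18, #19 stay — for-cause denied.)
Seating in order: seats 1–7 → #2, #5, #6, #9, #11, #15, #17.
So seat 7 is #17.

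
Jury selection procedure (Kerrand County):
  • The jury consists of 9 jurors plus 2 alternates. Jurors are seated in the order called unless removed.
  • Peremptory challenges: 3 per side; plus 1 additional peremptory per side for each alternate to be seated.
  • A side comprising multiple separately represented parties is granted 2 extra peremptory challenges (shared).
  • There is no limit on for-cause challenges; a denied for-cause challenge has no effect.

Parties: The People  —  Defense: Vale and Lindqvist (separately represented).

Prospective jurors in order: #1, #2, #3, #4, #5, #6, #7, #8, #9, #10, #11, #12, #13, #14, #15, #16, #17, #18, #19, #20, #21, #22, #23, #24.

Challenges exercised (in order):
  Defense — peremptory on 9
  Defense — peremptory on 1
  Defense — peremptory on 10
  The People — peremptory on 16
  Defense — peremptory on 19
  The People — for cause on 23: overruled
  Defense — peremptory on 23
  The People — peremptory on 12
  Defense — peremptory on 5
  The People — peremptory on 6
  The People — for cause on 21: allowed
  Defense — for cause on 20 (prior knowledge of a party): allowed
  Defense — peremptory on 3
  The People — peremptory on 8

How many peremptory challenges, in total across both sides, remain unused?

1

The People allotment: 3 base + 1 × 2 alternates = 5. Defense allotment: 3 base + 1 × 2 alternates + 2 multi-party = 7.
The People peremptories used: #16, #12, #6, #8 — 4 (for-cause on #23, #21 don't count).
Defense peremptories used: #9, #1, #10, #19, #23, #5, #3 — 7 (the for-cause on #20 doesn't count).
Remaining: (5 − 4) + (7 − 7) = 1.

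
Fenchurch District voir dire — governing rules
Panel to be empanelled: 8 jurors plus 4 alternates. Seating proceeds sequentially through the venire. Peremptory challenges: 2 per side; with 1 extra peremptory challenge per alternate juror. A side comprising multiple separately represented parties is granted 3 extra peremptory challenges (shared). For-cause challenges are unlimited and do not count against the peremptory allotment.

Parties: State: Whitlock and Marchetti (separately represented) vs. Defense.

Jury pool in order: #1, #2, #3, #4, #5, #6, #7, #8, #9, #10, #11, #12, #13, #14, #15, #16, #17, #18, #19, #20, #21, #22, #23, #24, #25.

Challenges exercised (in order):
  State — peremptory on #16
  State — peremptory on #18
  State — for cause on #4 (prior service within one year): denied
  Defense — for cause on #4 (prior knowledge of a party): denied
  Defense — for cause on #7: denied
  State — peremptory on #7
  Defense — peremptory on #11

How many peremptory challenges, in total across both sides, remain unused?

State allotment: 2 base + 1 × 4 alternates + 3 multi-party = 9. Defense allotment: 2 base + 1 × 4 alternates = 6.
State peremptories used: #16, #18, #7 — 3 (the for-cause on #4 doesn't count).
Defense peremptories used: #11 — 1 (for-cause on #4, #7 don't count).
Remaining: (9 − 3) + (6 − 1) = 11.

11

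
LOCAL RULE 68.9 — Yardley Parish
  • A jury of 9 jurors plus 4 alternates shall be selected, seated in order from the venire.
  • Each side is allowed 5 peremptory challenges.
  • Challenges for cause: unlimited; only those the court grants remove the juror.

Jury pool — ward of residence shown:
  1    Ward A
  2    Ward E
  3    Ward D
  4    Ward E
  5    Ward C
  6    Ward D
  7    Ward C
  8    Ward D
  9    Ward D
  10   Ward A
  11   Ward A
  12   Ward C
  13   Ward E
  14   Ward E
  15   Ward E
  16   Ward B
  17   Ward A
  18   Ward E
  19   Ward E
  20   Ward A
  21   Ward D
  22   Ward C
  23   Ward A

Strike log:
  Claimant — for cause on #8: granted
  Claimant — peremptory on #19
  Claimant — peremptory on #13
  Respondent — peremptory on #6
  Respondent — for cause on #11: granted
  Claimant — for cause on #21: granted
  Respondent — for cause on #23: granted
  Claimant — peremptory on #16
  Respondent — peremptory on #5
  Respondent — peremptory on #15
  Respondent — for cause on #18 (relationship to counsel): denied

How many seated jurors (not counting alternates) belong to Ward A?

2

Removed: #5, #6, #8, #11, #13, #15, #16, #19, #21, #23.
Seated jurors 1–9: #1, #2, #3, #4, #7, #9, #10, #12, #14 (alternates #17, #18, #20, #22 not counted).
Of those, in Ward A: #1, #10 → 2.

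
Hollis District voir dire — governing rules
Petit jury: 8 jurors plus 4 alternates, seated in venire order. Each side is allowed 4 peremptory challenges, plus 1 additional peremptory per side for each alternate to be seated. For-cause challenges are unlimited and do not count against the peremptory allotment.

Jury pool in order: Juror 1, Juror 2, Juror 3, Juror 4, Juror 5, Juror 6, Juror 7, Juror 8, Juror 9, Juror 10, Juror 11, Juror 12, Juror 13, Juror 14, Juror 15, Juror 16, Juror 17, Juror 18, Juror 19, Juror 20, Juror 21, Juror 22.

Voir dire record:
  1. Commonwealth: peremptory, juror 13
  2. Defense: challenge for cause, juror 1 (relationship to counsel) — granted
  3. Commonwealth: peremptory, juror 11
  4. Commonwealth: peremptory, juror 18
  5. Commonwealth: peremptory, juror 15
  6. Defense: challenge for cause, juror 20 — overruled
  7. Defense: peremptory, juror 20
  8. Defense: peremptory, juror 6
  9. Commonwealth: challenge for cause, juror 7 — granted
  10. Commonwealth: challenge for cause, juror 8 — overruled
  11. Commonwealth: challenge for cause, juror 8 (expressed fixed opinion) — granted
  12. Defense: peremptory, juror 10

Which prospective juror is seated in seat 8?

Removed: #1, #6, #7, #8, #10, #11, #13, #15, #18, #20.
Seating in order: seats 1–8 → #2, #3, #4, #5, #9, #12, #14, #16; alternates → #17, #19, #21, #22.
So seat 8 is #16.

16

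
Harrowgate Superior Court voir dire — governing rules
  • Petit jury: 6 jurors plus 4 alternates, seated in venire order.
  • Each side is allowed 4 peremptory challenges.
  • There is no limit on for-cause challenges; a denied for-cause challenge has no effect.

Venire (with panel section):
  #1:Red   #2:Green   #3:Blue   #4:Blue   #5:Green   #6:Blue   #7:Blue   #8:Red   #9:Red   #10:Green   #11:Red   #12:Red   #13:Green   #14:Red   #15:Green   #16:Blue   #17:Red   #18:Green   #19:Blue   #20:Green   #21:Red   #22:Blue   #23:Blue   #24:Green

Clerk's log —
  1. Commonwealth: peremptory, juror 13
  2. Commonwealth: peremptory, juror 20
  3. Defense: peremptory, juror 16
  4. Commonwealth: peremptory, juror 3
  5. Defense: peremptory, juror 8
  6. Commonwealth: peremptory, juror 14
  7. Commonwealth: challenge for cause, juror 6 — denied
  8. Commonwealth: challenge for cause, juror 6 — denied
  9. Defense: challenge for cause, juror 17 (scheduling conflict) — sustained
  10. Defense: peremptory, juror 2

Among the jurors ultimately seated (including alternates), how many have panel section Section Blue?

3

Removed: #2, #3, #8, #13, #14, #16, #17, #20.
Seated (10 incl. alternates): #1, #4, #5, #6, #7, #9, #10, #11, #12, #15.
Of those, in Section Blue: #4, #6, #7 → 3.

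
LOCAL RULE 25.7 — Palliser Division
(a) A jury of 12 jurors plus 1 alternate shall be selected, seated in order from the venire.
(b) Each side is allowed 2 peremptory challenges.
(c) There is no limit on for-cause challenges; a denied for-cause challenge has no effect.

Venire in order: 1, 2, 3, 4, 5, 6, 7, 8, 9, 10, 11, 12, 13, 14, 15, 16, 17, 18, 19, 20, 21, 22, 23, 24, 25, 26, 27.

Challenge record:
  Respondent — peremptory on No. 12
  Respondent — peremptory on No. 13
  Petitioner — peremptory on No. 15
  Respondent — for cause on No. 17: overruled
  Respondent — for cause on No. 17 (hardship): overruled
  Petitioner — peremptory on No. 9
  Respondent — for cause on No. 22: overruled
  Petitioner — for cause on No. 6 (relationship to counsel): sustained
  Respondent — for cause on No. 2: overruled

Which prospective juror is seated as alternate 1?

Removed: #6, #9, #12, #13, #15. (#2, #17, #22 stay — for-cause denied.)
Seating in order: seats 1–12 → #1, #2, #3, #4, #5, #7, #8, #10, #11, #14, #16, #17; alternates → #18.
So alternate 1 is #18.

18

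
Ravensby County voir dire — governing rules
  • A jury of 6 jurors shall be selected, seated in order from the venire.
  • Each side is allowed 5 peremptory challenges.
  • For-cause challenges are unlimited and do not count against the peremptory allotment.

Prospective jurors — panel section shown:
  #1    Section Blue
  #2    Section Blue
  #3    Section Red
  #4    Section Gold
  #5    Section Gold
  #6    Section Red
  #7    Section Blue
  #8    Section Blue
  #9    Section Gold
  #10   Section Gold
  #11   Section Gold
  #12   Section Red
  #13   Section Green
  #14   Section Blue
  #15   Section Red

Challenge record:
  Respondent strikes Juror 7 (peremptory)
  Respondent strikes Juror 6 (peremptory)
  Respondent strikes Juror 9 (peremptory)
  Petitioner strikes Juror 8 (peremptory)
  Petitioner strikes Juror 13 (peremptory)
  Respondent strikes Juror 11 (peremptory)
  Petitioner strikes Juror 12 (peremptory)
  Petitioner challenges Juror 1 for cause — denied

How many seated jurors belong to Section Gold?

3

Removed: #6, #7, #8, #9, #11, #12, #13.
Seated jurors 1–6: #1, #2, #3, #4, #5, #10.
Of those, in Section Gold: #4, #5, #10 → 3.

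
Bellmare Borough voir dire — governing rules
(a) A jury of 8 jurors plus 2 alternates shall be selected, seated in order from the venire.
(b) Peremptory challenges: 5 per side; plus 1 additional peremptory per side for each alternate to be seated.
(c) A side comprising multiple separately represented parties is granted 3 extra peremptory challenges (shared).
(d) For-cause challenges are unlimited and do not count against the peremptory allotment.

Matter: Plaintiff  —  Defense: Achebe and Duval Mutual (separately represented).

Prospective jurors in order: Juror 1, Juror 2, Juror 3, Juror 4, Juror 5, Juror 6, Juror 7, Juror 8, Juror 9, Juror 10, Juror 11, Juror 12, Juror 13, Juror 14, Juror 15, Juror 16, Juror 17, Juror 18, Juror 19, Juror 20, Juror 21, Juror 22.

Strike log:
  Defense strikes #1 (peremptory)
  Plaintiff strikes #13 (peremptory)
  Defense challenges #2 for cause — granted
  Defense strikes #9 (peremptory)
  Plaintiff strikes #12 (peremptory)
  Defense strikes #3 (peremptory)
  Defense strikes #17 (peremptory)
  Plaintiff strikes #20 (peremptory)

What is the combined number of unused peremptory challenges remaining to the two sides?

10

Plaintiff allotment: 5 base + 1 × 2 alternates = 7. Defense allotment: 5 base + 1 × 2 alternates + 3 multi-party = 10.
Plaintiff peremptories used: #13, #12, #20 — 3.
Defense peremptories used: #1, #9, #3, #17 — 4 (the for-cause on #2 doesn't count).
Remaining: (7 − 3) + (10 − 4) = 10.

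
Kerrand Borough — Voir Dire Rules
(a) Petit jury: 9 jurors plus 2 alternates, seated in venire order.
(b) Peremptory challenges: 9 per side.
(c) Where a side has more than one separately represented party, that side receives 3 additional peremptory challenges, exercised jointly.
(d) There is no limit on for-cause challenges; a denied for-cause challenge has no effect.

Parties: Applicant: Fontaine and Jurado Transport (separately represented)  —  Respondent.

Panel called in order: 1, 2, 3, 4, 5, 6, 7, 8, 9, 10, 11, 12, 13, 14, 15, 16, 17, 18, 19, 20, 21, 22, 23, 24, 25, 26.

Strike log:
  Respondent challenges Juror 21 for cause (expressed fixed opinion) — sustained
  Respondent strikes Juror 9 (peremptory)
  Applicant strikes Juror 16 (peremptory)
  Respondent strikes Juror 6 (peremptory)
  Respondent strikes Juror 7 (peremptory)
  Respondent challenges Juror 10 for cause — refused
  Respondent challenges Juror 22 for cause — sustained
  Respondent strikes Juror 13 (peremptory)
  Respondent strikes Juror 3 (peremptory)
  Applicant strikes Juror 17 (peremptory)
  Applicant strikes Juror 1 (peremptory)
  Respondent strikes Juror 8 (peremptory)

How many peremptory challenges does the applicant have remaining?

Applicant allotment: 9 base + 3 multi-party = 12.
Applicant peremptories used: #16, #17, #1 — 3.
Remaining: 12 − 3 = 9.

9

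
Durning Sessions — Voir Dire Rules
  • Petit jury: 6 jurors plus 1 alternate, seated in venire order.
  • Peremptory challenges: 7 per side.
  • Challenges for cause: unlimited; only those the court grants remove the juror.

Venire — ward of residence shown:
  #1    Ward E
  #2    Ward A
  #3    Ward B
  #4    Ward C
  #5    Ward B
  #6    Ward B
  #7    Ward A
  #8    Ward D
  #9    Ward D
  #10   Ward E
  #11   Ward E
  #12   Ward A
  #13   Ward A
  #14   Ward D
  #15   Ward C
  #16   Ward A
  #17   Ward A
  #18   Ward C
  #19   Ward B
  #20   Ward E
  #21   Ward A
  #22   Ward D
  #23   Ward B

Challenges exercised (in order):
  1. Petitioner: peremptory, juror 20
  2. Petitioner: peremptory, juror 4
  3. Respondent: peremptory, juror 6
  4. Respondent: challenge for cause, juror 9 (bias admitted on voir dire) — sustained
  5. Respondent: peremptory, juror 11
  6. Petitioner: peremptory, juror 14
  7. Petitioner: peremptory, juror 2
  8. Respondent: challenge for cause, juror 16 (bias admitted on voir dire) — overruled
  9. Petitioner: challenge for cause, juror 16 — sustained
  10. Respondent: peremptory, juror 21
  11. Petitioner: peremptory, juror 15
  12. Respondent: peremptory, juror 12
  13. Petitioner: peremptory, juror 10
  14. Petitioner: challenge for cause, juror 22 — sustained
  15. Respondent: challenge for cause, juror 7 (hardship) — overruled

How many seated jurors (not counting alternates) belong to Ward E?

1

Removed: #2, #4, #6, #9, #10, #11, #12, #14, #15, #16, #20, #21, #22.
Seated jurors 1–6: #1, #3, #5, #7, #8, #13 (alternates #17 not counted).
Of those, in Ward E: #1 → 1.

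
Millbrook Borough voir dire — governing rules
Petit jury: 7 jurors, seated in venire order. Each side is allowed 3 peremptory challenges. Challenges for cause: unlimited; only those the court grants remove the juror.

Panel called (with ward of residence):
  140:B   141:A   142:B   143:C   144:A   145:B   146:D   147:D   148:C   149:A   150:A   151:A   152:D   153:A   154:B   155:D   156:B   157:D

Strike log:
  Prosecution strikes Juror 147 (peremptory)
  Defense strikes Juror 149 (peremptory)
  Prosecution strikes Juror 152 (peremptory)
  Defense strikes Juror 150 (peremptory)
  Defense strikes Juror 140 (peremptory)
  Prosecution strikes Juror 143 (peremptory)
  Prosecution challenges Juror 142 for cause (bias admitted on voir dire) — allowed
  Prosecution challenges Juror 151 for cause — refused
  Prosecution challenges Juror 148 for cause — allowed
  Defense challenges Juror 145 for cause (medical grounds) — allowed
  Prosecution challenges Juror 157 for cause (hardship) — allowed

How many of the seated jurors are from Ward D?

2

Removed: #140, #142, #143, #145, #147, #148, #149, #150, #152, #157.
Seated jurors 1–7: #141, #144, #146, #151, #153, #154, #155.
Of those, in Ward D: #146, #155 → 2.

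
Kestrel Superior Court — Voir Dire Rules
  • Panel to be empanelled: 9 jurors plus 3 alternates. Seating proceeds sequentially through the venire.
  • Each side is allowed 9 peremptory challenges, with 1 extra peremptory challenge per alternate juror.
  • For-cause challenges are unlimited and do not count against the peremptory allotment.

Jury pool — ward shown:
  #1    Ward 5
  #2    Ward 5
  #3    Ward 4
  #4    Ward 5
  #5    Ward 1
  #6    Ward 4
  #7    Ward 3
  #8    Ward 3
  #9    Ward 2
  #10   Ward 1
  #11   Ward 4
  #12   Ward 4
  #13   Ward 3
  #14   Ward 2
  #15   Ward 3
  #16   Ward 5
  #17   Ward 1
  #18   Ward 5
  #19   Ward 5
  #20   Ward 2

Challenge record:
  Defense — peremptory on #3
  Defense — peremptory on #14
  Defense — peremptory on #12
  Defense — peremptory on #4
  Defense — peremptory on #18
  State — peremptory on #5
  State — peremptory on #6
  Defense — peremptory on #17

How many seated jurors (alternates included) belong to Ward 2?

Removed: #3, #4, #5, #6, #12, #14, #17, #18.
Seated (12 incl. alternates): #1, #2, #7, #8, #9, #10, #11, #13, #15, #16, #19, #20.
Of those, in Ward 2: #9, #20 → 2.

2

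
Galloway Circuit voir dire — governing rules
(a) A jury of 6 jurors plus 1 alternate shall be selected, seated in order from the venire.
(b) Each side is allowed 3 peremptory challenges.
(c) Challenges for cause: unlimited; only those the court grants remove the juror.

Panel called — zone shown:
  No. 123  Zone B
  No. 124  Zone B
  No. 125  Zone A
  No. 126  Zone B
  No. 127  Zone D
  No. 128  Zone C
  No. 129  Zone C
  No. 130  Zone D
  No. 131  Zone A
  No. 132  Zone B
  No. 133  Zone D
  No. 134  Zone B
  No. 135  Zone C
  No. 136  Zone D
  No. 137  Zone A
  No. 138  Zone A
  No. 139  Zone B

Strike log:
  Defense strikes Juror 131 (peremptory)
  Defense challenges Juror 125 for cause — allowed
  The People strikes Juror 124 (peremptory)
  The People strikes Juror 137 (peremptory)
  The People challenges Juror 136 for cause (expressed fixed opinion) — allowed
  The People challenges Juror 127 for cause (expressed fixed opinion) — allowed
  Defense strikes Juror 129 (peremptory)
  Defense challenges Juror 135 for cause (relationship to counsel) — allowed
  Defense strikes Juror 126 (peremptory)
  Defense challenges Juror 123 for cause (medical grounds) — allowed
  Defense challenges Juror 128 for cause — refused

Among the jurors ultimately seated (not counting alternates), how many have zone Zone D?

2

Removed: #123, #124, #125, #126, #127, #129, #131, #135, #136, #137.
Seated jurors 1–6: #128, #130, #132, #133, #134, #138 (alternates #139 not counted).
Of those, in Zone D: #130, #133 → 2.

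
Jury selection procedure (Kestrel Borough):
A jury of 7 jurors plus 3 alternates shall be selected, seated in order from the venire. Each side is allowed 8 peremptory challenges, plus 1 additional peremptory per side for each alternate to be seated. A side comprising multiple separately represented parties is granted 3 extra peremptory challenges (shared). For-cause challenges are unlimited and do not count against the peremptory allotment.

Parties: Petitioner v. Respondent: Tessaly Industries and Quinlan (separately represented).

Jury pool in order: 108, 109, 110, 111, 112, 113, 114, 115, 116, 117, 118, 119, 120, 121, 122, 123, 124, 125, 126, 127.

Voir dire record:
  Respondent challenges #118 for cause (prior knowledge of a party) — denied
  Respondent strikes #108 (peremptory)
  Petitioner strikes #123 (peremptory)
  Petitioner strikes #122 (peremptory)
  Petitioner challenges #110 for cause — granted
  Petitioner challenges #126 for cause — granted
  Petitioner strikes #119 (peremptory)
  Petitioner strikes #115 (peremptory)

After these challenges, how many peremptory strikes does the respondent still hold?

Respondent allotment: 8 base + 1 × 3 alternates + 3 multi-party = 14.
Respondent peremptories used: #108 — 1 (the for-cause on #118 doesn't count).
Remaining: 14 − 1 = 13.

13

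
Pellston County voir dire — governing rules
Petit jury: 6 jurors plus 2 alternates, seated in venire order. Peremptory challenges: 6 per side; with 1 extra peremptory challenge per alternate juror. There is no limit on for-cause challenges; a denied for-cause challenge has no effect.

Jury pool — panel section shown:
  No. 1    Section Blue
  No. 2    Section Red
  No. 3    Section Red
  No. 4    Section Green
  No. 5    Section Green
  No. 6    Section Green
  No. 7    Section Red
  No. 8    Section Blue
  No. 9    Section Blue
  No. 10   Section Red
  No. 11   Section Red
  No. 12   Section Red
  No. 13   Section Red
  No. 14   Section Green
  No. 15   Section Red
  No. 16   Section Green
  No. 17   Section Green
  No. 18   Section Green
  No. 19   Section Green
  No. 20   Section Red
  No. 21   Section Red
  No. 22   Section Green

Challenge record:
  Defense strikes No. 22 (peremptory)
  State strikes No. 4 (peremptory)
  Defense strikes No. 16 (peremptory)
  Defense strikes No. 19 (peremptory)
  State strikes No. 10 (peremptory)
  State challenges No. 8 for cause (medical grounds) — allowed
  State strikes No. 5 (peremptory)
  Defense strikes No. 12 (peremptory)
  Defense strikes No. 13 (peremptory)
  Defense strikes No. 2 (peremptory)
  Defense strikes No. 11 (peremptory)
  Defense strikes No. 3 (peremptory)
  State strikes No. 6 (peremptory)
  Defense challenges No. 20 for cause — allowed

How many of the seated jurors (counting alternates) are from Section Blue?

2

Removed: #2, #3, #4, #5, #6, #8, #10, #11, #12, #13, #16, #19, #20, #22.
Seated (8 incl. alternates): #1, #7, #9, #14, #15, #17, #18, #21.
Of those, in Section Blue: #1, #9 → 2.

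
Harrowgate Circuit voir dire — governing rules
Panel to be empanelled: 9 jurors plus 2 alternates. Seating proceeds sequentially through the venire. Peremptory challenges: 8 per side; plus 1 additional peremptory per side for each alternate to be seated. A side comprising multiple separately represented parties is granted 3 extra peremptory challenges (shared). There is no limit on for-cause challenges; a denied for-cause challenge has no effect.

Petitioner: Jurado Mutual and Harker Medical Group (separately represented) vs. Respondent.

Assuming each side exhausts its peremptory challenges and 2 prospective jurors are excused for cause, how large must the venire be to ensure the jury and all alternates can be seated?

36

Seats to fill: 9 + 2 alternates = 11.
Peremptories — Petitioner: 8 + 1×2 + 3 = 13; Respondent: 8 + 1×2 = 10; total 23.
For-cause removals: 2.
Minimum venire: 11 + 23 + 2 = 36.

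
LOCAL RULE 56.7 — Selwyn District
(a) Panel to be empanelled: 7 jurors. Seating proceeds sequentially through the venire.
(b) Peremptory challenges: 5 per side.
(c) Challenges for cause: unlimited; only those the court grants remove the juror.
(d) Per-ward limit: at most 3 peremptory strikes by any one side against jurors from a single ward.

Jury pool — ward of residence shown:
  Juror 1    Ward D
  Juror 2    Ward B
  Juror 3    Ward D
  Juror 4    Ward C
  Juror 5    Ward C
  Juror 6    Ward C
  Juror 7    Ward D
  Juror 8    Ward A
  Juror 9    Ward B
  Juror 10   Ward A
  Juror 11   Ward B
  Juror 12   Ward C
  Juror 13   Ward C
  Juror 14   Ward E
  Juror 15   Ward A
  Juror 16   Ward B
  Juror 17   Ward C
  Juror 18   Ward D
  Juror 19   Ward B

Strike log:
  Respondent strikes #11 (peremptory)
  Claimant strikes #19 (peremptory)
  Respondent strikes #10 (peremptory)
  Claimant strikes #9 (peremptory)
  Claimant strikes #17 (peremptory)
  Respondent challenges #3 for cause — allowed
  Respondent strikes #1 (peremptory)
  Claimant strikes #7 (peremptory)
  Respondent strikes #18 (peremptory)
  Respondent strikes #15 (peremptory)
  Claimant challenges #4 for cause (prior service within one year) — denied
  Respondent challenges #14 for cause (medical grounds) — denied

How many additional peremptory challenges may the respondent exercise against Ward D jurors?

0

Respondent peremptories so far: #11, #10, #1, #18, #15 — 5 of 5 used, 0 left overall.
Against Ward D: #1, #18 — 2 used; per-ward cap 3 leaves 1.
Binding limit: min(0, 1) = 0.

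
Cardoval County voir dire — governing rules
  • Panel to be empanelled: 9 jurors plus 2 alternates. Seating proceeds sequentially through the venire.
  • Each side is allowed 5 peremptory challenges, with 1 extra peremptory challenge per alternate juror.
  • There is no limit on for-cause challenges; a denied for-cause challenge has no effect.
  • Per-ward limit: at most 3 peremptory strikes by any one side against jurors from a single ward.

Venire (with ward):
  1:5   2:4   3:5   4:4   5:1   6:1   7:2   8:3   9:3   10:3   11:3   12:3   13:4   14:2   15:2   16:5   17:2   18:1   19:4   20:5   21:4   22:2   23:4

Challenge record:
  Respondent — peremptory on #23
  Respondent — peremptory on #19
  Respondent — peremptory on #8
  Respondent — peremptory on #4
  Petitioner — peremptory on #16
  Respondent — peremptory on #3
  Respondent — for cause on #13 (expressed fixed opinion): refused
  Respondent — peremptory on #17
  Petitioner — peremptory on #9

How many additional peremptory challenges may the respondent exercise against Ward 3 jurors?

Respondent peremptories so far: #23, #19, #8, #4, #3, #17 — 6 of 7 used, 1 left overall.
Against Ward 3: #8 — 1 used; per-ward cap 3 leaves 2.
Binding limit: min(1, 2) = 1.

1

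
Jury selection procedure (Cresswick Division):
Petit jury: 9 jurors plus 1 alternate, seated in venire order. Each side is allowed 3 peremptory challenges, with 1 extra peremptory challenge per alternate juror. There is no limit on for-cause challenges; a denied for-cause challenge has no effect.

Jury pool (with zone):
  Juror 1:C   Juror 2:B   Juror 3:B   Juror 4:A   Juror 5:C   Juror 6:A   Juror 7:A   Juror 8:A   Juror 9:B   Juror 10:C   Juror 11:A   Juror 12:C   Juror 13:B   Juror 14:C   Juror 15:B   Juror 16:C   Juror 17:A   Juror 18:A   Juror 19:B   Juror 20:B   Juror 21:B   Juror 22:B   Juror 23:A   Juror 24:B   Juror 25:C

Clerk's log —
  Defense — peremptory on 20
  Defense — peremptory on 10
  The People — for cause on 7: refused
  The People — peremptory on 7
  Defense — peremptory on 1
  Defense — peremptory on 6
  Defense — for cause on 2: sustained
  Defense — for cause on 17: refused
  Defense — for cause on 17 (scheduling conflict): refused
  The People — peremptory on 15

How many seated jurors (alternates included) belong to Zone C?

Removed: #1, #2, #6, #7, #10, #15, #20.
Seated (10 incl. alternates): #3, #4, #5, #8, #9, #11, #12, #13, #14, #16.
Of those, in Zone C: #5, #12, #14, #16 → 4.

4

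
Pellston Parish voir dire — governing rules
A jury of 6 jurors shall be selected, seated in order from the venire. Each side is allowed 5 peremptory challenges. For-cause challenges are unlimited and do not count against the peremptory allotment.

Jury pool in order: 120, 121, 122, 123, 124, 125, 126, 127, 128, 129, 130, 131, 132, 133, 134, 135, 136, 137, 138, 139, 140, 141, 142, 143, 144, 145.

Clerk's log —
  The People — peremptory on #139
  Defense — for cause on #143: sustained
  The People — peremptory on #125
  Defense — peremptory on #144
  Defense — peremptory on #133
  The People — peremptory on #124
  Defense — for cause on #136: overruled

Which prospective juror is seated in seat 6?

127

Removed: #124, #125, #133, #139, #143, #144. (#136 stays — for-cause denied.)
Seating in order: seats 1–6 → #120, #121, #122, #123, #126, #127.
So seat 6 is #127.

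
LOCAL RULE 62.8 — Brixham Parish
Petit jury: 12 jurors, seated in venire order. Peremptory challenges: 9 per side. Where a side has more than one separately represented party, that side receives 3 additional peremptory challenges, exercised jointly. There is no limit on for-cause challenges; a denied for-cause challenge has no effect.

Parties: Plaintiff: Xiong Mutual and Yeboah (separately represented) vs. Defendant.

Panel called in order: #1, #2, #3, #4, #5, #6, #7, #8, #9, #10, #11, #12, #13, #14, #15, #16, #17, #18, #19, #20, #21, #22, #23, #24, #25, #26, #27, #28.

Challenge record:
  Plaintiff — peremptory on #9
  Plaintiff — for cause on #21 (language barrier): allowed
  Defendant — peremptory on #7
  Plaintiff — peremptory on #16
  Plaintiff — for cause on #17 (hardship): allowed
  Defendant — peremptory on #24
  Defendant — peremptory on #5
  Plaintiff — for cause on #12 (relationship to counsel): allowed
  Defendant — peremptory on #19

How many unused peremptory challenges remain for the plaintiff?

Plaintiff allotment: 9 base + 3 multi-party = 12.
Plaintiff peremptories used: #9, #16 — 2 (for-cause on #21, #17, #12 don't count).
Remaining: 12 − 2 = 10.

10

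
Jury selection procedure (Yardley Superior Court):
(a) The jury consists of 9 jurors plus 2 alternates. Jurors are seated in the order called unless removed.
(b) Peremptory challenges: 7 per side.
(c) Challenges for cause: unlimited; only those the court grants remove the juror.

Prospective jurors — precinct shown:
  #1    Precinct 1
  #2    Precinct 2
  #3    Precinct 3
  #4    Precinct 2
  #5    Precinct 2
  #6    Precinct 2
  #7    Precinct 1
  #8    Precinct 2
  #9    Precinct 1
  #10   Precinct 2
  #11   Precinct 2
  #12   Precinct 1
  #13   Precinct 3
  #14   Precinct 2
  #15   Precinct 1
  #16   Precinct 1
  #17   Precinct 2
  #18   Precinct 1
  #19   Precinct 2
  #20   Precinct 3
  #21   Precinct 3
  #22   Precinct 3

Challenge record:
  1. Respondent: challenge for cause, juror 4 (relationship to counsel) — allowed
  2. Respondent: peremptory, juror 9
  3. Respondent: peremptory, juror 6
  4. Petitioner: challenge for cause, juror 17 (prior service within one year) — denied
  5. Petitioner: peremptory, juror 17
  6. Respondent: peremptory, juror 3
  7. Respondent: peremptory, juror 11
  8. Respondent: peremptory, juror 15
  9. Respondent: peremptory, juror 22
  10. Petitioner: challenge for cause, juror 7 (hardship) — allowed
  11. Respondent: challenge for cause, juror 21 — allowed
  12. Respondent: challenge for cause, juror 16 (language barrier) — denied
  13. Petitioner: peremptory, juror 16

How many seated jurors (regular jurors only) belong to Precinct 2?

5

Removed: #3, #4, #6, #7, #9, #11, #15, #16, #17, #21, #22.
Seated jurors 1–9: #1, #2, #5, #8, #10, #12, #13, #14, #18 (alternates #19, #20 not counted).
Of those, in Precinct 2: #2, #5, #8, #10, #14 → 5.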